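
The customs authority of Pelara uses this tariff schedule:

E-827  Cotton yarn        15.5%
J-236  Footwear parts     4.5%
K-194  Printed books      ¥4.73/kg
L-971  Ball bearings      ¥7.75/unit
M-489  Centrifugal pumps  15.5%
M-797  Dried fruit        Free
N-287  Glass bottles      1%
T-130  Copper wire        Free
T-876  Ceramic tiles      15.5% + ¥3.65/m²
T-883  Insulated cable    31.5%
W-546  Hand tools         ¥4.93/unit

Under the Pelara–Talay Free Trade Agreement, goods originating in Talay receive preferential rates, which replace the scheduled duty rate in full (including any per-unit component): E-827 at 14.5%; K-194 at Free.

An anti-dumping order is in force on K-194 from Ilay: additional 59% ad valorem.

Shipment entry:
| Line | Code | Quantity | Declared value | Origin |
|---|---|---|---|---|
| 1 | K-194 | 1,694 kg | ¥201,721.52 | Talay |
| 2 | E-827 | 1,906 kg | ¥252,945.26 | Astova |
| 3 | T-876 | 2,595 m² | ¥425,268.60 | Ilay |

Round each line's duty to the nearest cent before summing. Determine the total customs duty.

Line 1 (K-194, Talay, 1,694 kg, ¥201,721.52):
Base rate for K-194 is ¥4.73/kg.
Origin Talay qualifies under the Pelara–Talay agreement and K-194 is covered: preferential rate Free applies instead.
The additional-duty order on K-194 targets Ilay, not Talay; it does not apply.
Duty = ¥201,721.52 × 0% = ¥0.00.
Line 2 (E-827, Astova, 1,906 kg, ¥252,945.26):
Base rate for E-827 is 15.5%.
E-827 has an FTA preferential rate, but origin Astova is not Talay; base rate stands.
Duty = ¥252,945.26 × 15.5% = ¥39,206.52.
Line 3 (T-876, Ilay, 2,595 m², ¥425,268.60):
Base rate for T-876 is 15.5% + ¥3.65/m².
Duty = ¥425,268.60 × 15.5% + 2,595 × ¥3.65 = ¥75,388.38.
Total = ¥0.00 + ¥39,206.52 + ¥75,388.38 = ¥114,594.90.

¥114,594.90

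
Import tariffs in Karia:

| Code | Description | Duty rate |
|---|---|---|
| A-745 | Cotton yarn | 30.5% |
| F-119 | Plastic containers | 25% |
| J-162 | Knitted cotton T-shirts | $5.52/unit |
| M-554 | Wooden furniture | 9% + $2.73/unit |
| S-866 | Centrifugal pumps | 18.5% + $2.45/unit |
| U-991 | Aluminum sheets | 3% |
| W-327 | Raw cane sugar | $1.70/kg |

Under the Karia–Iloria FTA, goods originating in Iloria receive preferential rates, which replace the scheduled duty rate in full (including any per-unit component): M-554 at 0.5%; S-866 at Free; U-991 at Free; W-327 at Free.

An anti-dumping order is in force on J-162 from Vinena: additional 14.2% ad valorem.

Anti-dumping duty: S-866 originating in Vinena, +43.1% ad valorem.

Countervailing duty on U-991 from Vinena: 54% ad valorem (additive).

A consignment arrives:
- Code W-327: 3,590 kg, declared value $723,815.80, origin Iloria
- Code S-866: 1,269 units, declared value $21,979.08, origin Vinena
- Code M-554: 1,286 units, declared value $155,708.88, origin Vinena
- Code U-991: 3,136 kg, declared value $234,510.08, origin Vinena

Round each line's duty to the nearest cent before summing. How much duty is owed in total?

Line 1 (W-327, Iloria, 3,590 kg, $723,815.80):
Base rate for W-327 is $1.70/kg.
Origin Iloria qualifies under the Karia–Iloria agreement and W-327 is covered: preferential rate Free applies instead.
Duty = $723,815.80 × 0% = $0.00.
Line 2 (S-866, Vinena, 1,269 units, $21,979.08):
Base rate for S-866 is 18.5% + $2.45/unit.
S-866 has an FTA preferential rate, but origin Vinena is not Iloria; base rate stands.
Additional duty on S-866 from Vinena: +43.1%. Applied ad valorem rate: 18.5% + 43.1% = 61.6%.
Duty = $21,979.08 × 61.6% + 1,269 × $2.45 = $16,648.16.
Line 3 (M-554, Vinena, 1,286 units, $155,708.88):
Base rate for M-554 is 9% + $2.73/unit.
M-554 has an FTA preferential rate, but origin Vinena is not Iloria; base rate stands.
Duty = $155,708.88 × 9% + 1,286 × $2.73 = $17,524.58.
Line 4 (U-991, Vinena, 3,136 kg, $234,510.08):
Base rate for U-991 is 3%.
U-991 has an FTA preferential rate, but origin Vinena is not Iloria; base rate stands.
Additional duty on U-991 from Vinena: +54%. Applied ad valorem rate: 3% + 54% = 57%.
Duty = $234,510.08 × 57% = $133,670.75.
Total = $0.00 + $16,648.16 + $17,524.58 + $133,670.75 = $167,843.49.

$167,843.49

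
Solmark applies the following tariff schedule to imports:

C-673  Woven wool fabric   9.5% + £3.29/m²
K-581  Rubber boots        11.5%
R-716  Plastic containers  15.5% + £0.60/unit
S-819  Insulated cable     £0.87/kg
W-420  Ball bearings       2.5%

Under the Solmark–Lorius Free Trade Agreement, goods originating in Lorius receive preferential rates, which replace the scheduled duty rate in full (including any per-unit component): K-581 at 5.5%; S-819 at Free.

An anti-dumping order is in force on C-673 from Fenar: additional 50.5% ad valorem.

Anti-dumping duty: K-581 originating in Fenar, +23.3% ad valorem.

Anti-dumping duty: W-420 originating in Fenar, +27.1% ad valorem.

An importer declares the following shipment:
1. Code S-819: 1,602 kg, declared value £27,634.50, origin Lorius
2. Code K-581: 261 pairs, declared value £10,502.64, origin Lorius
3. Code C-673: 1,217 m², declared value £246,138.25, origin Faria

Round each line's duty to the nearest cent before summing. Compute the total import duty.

£27,964.71

Line 1 (S-819, Lorius, 1,602 kg, £27,634.50):
Base rate for S-819 is £0.87/kg.
Origin Lorius qualifies under the Solmark–Lorius agreement and S-819 is covered: preferential rate Free applies instead.
Duty = £27,634.50 × 0% = £0.00.
Line 2 (K-581, Lorius, 261 pairs, £10,502.64):
Base rate for K-581 is 11.5%.
Origin Lorius qualifies under the Solmark–Lorius agreement and K-581 is covered: preferential rate 5.5% applies instead.
The additional-duty order on K-581 targets Fenar, not Lorius; it does not apply.
Duty = £10,502.64 × 5.5% = £577.65.
Line 3 (C-673, Faria, 1,217 m², £246,138.25):
Base rate for C-673 is 9.5% + £3.29/m².
The additional-duty order on C-673 targets Fenar, not Faria; it does not apply.
Duty = £246,138.25 × 9.5% + 1,217 × £3.29 = £27,387.06.
Total = £0.00 + £577.65 + £27,387.06 = £27,964.71.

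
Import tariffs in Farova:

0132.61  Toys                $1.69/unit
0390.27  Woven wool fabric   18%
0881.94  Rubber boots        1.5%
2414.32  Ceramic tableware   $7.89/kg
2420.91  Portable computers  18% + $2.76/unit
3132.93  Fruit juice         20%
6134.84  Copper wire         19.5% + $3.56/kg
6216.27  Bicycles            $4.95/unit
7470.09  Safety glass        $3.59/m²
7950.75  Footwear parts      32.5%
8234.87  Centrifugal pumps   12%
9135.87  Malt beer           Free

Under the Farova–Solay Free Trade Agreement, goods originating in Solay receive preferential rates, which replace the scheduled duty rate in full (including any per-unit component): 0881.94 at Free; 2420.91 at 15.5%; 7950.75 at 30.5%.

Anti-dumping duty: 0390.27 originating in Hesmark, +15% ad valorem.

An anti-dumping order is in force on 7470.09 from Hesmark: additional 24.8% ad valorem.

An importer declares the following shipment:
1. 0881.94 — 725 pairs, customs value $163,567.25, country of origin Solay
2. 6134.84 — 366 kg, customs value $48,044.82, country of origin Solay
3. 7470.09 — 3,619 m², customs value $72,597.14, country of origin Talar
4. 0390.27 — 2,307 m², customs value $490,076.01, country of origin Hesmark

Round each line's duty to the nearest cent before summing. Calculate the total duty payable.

Line 1 (0881.94, Solay, 725 pairs, $163,567.25):
Base rate for 0881.94 is 1.5%.
Origin Solay qualifies under the Farova–Solay agreement and 0881.94 is covered: preferential rate Free applies instead.
Duty = $163,567.25 × 0% = $0.00.
Line 2 (6134.84, Solay, 366 kg, $48,044.82):
Base rate for 6134.84 is 19.5% + $3.56/kg.
Origin Solay is the FTA partner but 6134.84 is not on the preference list; base rate stands.
Duty = $48,044.82 × 19.5% + 366 × $3.56 = $10,671.70.
Line 3 (7470.09, Talar, 3,619 m², $72,597.14):
Base rate for 7470.09 is $3.59/m².
The additional-duty order on 7470.09 targets Hesmark, not Talar; it does not apply.
Duty = 3,619 × $3.59 = $12,992.21.
Line 4 (0390.27, Hesmark, 2,307 m², $490,076.01):
Base rate for 0390.27 is 18%.
Additional duty on 0390.27 from Hesmark: +15%. Applied ad valorem rate: 18% + 15% = 33%.
Duty = $490,076.01 × 33% = $161,725.08.
Total = $0.00 + $10,671.70 + $12,992.21 + $161,725.08 = $185,388.99.

$185,388.99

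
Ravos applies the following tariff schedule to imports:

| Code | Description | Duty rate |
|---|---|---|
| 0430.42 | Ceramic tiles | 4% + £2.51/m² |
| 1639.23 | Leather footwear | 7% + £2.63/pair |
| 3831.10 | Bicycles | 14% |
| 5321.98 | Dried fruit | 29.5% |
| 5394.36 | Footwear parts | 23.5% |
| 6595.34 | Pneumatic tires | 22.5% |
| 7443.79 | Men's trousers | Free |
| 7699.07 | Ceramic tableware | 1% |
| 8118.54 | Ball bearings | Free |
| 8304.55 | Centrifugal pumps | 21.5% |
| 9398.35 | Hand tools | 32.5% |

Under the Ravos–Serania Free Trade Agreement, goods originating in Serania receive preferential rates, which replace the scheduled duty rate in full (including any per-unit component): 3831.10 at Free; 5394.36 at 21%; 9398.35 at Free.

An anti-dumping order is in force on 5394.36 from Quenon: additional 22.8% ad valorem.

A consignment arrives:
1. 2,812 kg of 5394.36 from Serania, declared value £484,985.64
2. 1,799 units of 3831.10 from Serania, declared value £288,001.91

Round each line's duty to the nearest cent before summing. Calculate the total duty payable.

£101,846.98

Line 1 (5394.36, Serania, 2,812 kg, £484,985.64):
Base rate for 5394.36 is 23.5%.
Origin Serania qualifies under the Ravos–Serania agreement and 5394.36 is covered: preferential rate 21% applies instead.
The additional-duty order on 5394.36 targets Quenon, not Serania; it does not apply.
Duty = £484,985.64 × 21% = £101,846.98.
Line 2 (3831.10, Serania, 1,799 units, £288,001.91):
Base rate for 3831.10 is 14%.
Origin Serania qualifies under the Ravos–Serania agreement and 3831.10 is covered: preferential rate Free applies instead.
Duty = £288,001.91 × 0% = £0.00.
Total = £101,846.98 + £0.00 = £101,846.98.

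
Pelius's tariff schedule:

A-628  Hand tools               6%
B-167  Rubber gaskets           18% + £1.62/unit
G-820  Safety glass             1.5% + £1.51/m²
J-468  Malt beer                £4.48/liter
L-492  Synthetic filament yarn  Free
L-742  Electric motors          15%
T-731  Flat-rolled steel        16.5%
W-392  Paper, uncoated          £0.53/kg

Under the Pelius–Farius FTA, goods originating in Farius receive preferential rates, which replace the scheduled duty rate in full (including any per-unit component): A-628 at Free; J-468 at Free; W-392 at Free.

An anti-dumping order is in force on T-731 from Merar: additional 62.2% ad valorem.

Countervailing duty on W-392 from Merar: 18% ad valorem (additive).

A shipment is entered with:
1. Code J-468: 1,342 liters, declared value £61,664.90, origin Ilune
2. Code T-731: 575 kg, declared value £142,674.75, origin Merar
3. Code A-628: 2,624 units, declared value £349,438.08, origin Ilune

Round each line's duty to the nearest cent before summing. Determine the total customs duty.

Line 1 (J-468, Ilune, 1,342 liters, £61,664.90):
Base rate for J-468 is £4.48/liter.
J-468 has an FTA preferential rate, but origin Ilune is not Farius; base rate stands.
Duty = 1,342 × £4.48 = £6,012.16.
Line 2 (T-731, Merar, 575 kg, £142,674.75):
Base rate for T-731 is 16.5%.
Additional duty on T-731 from Merar: +62.2%. Applied ad valorem rate: 16.5% + 62.2% = 78.7%.
Duty = £142,674.75 × 78.7% = £112,285.03.
Line 3 (A-628, Ilune, 2,624 units, £349,438.08):
Base rate for A-628 is 6%.
A-628 has an FTA preferential rate, but origin Ilune is not Farius; base rate stands.
Duty = £349,438.08 × 6% = £20,966.28.
Total = £6,012.16 + £112,285.03 + £20,966.28 = £139,263.47.

£139,263.47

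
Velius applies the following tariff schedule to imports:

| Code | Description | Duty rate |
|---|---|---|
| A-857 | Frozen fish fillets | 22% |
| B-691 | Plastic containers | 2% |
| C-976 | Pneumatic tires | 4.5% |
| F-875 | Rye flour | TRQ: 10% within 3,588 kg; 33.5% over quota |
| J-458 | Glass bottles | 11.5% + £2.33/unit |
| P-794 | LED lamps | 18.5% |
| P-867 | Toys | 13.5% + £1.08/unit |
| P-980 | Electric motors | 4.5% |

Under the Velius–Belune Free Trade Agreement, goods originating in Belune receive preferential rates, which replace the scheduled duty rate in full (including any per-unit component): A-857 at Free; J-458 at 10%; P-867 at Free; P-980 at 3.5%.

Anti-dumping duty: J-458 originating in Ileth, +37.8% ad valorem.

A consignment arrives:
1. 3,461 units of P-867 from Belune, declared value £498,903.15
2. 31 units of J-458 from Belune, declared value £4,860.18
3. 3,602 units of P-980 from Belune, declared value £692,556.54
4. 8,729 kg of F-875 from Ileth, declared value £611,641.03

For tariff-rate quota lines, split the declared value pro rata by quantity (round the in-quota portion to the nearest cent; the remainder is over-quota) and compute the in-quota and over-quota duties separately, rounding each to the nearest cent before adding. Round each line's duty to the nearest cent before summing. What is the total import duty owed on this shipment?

£170,543.63

Line 1 (P-867, Belune, 3,461 units, £498,903.15):
Base rate for P-867 is 13.5% + £1.08/unit.
Origin Belune qualifies under the Velius–Belune agreement and P-867 is covered: preferential rate Free applies instead.
Duty = £498,903.15 × 0% = £0.00.
Line 2 (J-458, Belune, 31 units, £4,860.18):
Base rate for J-458 is 11.5% + £2.33/unit.
Origin Belune qualifies under the Velius–Belune agreement and J-458 is covered: preferential rate 10% applies instead.
The additional-duty order on J-458 targets Ileth, not Belune; it does not apply.
Duty = £4,860.18 × 10% = £486.02.
Line 3 (P-980, Belune, 3,602 units, £692,556.54):
Base rate for P-980 is 4.5%.
Origin Belune qualifies under the Velius–Belune agreement and P-980 is covered: preferential rate 3.5% applies instead.
Duty = £692,556.54 × 3.5% = £24,239.48.
Line 4 (F-875, Ileth, 8,729 kg, £611,641.03):
Code F-875 is under a tariff-rate quota (threshold 3,588 kg). In-quota: 3,588 kg at 10%; over-quota: 5,141 kg at 33.5%.
Pro-rata value split: in-quota = £611,641.03 × 3,588/8,729 = £251,411.16; over-quota = £611,641.03 − £251,411.16 = £360,229.87.
In-quota duty = £251,411.16 × 10% = £25,141.12. Over-quota duty = £360,229.87 × 33.5% = £120,677.01.
Line duty = £25,141.12 + £120,677.01 = £145,818.13.
Total = £0.00 + £486.02 + £24,239.48 + £145,818.13 = £170,543.63.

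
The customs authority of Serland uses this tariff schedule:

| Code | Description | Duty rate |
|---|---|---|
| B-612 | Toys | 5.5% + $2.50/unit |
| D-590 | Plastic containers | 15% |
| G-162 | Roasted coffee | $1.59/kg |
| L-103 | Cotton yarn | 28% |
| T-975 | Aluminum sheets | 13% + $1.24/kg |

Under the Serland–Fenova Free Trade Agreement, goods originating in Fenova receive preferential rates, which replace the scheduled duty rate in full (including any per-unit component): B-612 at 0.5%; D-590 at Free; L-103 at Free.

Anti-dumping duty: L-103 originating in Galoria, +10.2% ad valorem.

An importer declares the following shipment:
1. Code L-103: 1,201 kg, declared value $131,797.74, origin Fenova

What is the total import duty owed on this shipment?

Line 1 (L-103, Fenova, 1,201 kg, $131,797.74):
Base rate for L-103 is 28%.
Origin Fenova qualifies under the Serland–Fenova agreement and L-103 is covered: preferential rate Free applies instead.
The additional-duty order on L-103 targets Galoria, not Fenova; it does not apply.
Duty = $131,797.74 × 0% = $0.00.

$0.00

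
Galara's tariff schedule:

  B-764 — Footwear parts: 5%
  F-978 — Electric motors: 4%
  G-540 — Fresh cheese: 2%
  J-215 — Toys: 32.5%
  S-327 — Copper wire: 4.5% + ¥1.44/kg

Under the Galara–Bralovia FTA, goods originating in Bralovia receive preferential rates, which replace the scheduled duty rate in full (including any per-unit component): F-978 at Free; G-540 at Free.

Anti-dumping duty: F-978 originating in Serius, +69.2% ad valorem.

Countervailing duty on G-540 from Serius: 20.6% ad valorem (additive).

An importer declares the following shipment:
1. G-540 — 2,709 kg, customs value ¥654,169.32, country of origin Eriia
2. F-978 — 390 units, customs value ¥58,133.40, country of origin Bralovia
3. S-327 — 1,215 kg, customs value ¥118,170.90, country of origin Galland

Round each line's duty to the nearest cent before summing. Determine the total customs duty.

Line 1 (G-540, Eriia, 2,709 kg, ¥654,169.32):
Base rate for G-540 is 2%.
G-540 has an FTA preferential rate, but origin Eriia is not Bralovia; base rate stands.
The additional-duty order on G-540 targets Serius, not Eriia; it does not apply.
Duty = ¥654,169.32 × 2% = ¥13,083.39.
Line 2 (F-978, Bralovia, 390 units, ¥58,133.40):
Base rate for F-978 is 4%.
Origin Bralovia qualifies under the Galara–Bralovia agreement and F-978 is covered: preferential rate Free applies instead.
The additional-duty order on F-978 targets Serius, not Bralovia; it does not apply.
Duty = ¥58,133.40 × 0% = ¥0.00.
Line 3 (S-327, Galland, 1,215 kg, ¥118,170.90):
Base rate for S-327 is 4.5% + ¥1.44/kg.
Duty = ¥118,170.90 × 4.5% + 1,215 × ¥1.44 = ¥7,067.29.
Total = ¥13,083.39 + ¥0.00 + ¥7,067.29 = ¥20,150.68.

¥20,150.68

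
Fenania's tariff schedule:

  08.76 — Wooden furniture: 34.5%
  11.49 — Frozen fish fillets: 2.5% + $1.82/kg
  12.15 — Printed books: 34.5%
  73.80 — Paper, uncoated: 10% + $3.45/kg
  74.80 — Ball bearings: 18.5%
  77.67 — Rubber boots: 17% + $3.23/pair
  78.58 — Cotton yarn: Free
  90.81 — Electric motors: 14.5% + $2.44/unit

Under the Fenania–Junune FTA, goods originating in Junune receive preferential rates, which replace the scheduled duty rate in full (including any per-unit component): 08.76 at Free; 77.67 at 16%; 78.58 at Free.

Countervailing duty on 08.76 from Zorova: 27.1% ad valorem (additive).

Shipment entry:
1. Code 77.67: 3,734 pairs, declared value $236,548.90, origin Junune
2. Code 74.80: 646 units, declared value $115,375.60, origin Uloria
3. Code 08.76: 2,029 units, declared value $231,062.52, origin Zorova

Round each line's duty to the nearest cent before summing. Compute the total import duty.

Line 1 (77.67, Junune, 3,734 pairs, $236,548.90):
Base rate for 77.67 is 17% + $3.23/pair.
Origin Junune qualifies under the Fenania–Junune agreement and 77.67 is covered: preferential rate 16% applies instead.
Duty = $236,548.90 × 16% = $37,847.82.
Line 2 (74.80, Uloria, 646 units, $115,375.60):
Base rate for 74.80 is 18.5%.
Duty = $115,375.60 × 18.5% = $21,344.49.
Line 3 (08.76, Zorova, 2,029 units, $231,062.52):
Base rate for 08.76 is 34.5%.
08.76 has an FTA preferential rate, but origin Zorova is not Junune; base rate stands.
Additional duty on 08.76 from Zorova: +27.1%. Applied ad valorem rate: 34.5% + 27.1% = 61.6%.
Duty = $231,062.52 × 61.6% = $142,334.51.
Total = $37,847.82 + $21,344.49 + $142,334.51 = $201,526.82.

$201,526.82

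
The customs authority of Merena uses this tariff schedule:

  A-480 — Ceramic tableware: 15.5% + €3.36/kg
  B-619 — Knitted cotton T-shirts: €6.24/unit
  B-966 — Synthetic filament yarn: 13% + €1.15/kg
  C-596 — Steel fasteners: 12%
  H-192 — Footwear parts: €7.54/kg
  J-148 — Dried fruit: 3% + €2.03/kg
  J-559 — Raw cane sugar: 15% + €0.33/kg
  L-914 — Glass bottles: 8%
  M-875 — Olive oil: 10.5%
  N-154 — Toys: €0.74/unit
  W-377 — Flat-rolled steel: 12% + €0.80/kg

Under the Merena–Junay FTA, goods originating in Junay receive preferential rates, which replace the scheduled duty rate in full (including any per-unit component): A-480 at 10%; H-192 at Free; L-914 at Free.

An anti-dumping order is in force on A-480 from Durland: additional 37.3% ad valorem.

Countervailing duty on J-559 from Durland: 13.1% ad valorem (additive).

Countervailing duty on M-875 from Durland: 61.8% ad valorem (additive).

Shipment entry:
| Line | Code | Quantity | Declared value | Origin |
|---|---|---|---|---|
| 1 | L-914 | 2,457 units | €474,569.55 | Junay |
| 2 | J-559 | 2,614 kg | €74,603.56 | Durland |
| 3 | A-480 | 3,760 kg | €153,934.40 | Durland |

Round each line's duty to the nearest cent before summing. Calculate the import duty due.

€115,737.18

Line 1 (L-914, Junay, 2,457 units, €474,569.55):
Base rate for L-914 is 8%.
Origin Junay qualifies under the Merena–Junay agreement and L-914 is covered: preferential rate Free applies instead.
Duty = €474,569.55 × 0% = €0.00.
Line 2 (J-559, Durland, 2,614 kg, €74,603.56):
Base rate for J-559 is 15% + €0.33/kg.
Additional duty on J-559 from Durland: +13.1%. Applied ad valorem rate: 15% + 13.1% = 28.1%.
Duty = €74,603.56 × 28.1% + 2,614 × €0.33 = €21,826.22.
Line 3 (A-480, Durland, 3,760 kg, €153,934.40):
Base rate for A-480 is 15.5% + €3.36/kg.
A-480 has an FTA preferential rate, but origin Durland is not Junay; base rate stands.
Additional duty on A-480 from Durland: +37.3%. Applied ad valorem rate: 15.5% + 37.3% = 52.8%.
Duty = €153,934.40 × 52.8% + 3,760 × €3.36 = €93,910.96.
Total = €0.00 + €21,826.22 + €93,910.96 = €115,737.18.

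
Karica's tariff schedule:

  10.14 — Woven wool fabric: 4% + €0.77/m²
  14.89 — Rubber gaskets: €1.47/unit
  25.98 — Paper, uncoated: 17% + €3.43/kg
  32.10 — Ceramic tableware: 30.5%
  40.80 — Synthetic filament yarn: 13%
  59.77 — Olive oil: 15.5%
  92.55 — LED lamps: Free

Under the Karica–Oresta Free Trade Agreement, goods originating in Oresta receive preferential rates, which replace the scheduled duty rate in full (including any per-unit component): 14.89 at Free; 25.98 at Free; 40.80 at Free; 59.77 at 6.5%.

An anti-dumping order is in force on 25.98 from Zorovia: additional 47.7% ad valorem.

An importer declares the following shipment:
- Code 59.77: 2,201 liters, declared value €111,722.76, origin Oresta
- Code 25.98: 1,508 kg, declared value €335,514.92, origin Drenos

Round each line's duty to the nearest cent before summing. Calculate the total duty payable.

Line 1 (59.77, Oresta, 2,201 liters, €111,722.76):
Base rate for 59.77 is 15.5%.
Origin Oresta qualifies under the Karica–Oresta agreement and 59.77 is covered: preferential rate 6.5% applies instead.
Duty = €111,722.76 × 6.5% = €7,261.98.
Line 2 (25.98, Drenos, 1,508 kg, €335,514.92):
Base rate for 25.98 is 17% + €3.43/kg.
25.98 has an FTA preferential rate, but origin Drenos is not Oresta; base rate stands.
The additional-duty order on 25.98 targets Zorovia, not Drenos; it does not apply.
Duty = €335,514.92 × 17% + 1,508 × €3.43 = €62,209.98.
Total = €7,261.98 + €62,209.98 = €69,471.96.

€69,471.96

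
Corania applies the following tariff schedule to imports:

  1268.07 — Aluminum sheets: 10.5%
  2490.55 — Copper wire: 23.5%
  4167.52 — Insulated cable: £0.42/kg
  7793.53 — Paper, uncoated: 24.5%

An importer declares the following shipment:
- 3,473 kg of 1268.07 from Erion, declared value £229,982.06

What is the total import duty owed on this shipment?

Line 1 (1268.07, Erion, 3,473 kg, £229,982.06):
Base rate for 1268.07 is 10.5%.
Duty = £229,982.06 × 10.5% = £24,148.12.

£24,148.12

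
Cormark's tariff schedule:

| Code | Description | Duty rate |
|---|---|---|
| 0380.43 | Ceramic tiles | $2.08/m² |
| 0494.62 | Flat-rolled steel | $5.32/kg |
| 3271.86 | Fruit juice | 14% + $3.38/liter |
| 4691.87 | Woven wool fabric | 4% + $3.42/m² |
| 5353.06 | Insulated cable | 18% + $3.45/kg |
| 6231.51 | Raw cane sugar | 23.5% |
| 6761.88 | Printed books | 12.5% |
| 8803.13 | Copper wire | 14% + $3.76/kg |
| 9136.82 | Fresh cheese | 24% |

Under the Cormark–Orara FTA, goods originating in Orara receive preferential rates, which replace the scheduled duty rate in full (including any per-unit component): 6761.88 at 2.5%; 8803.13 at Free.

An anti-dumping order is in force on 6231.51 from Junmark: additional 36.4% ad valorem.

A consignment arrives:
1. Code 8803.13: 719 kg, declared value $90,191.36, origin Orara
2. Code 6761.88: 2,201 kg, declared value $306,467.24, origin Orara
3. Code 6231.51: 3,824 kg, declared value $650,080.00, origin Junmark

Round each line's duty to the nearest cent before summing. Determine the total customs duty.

$397,059.60

Line 1 (8803.13, Orara, 719 kg, $90,191.36):
Base rate for 8803.13 is 14% + $3.76/kg.
Origin Orara qualifies under the Cormark–Orara agreement and 8803.13 is covered: preferential rate Free applies instead.
Duty = $90,191.36 × 0% = $0.00.
Line 2 (6761.88, Orara, 2,201 kg, $306,467.24):
Base rate for 6761.88 is 12.5%.
Origin Orara qualifies under the Cormark–Orara agreement and 6761.88 is covered: preferential rate 2.5% applies instead.
Duty = $306,467.24 × 2.5% = $7,661.68.
Line 3 (6231.51, Junmark, 3,824 kg, $650,080.00):
Base rate for 6231.51 is 23.5%.
Additional duty on 6231.51 from Junmark: +36.4%. Applied ad valorem rate: 23.5% + 36.4% = 59.9%.
Duty = $650,080.00 × 59.9% = $389,397.92.
Total = $0.00 + $7,661.68 + $389,397.92 = $397,059.60.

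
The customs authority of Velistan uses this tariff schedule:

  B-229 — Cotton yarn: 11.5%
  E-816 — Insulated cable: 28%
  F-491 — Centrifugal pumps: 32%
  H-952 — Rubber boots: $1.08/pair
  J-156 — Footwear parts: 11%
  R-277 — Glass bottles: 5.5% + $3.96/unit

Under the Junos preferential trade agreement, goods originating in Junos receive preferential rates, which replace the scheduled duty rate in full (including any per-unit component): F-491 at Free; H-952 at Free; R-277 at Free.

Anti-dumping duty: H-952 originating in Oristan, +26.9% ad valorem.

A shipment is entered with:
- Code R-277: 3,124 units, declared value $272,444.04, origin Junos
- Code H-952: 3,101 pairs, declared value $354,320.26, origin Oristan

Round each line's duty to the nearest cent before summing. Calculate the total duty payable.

$98,661.23

Line 1 (R-277, Junos, 3,124 units, $272,444.04):
Base rate for R-277 is 5.5% + $3.96/unit.
Origin Junos qualifies under the Velistan–Junos agreement and R-277 is covered: preferential rate Free applies instead.
Duty = $272,444.04 × 0% = $0.00.
Line 2 (H-952, Oristan, 3,101 pairs, $354,320.26):
Base rate for H-952 is $1.08/pair.
H-952 has an FTA preferential rate, but origin Oristan is not Junos; base rate stands.
Additional duty on H-952 from Oristan: +26.9% ad valorem. Applied ad valorem rate = 26.9%.
Duty = $354,320.26 × 26.9% + 3,101 × $1.08 = $98,661.23.
Total = $0.00 + $98,661.23 = $98,661.23.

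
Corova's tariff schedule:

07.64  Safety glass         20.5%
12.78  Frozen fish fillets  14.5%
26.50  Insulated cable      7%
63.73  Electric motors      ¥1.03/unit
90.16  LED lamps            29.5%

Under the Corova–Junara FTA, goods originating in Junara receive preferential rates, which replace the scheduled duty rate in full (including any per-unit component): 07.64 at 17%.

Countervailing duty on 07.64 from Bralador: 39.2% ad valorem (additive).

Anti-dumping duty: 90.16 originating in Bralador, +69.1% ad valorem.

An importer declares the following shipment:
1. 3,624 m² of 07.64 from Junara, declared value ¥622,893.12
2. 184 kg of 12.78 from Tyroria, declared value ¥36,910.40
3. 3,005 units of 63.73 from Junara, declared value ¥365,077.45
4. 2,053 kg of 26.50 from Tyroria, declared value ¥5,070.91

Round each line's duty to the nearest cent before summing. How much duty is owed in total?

¥114,693.95

Line 1 (07.64, Junara, 3,624 m², ¥622,893.12):
Base rate for 07.64 is 20.5%.
Origin Junara qualifies under the Corova–Junara agreement and 07.64 is covered: preferential rate 17% applies instead.
The additional-duty order on 07.64 targets Bralador, not Junara; it does not apply.
Duty = ¥622,893.12 × 17% = ¥105,891.83.
Line 2 (12.78, Tyroria, 184 kg, ¥36,910.40):
Base rate for 12.78 is 14.5%.
Duty = ¥36,910.40 × 14.5% = ¥5,352.01.
Line 3 (63.73, Junara, 3,005 units, ¥365,077.45):
Base rate for 63.73 is ¥1.03/unit.
Origin Junara is the FTA partner but 63.73 is not on the preference list; base rate stands.
Duty = 3,005 × ¥1.03 = ¥3,095.15.
Line 4 (26.50, Tyroria, 2,053 kg, ¥5,070.91):
Base rate for 26.50 is 7%.
Duty = ¥5,070.91 × 7% = ¥354.96.
Total = ¥105,891.83 + ¥5,352.01 + ¥3,095.15 + ¥354.96 = ¥114,693.95.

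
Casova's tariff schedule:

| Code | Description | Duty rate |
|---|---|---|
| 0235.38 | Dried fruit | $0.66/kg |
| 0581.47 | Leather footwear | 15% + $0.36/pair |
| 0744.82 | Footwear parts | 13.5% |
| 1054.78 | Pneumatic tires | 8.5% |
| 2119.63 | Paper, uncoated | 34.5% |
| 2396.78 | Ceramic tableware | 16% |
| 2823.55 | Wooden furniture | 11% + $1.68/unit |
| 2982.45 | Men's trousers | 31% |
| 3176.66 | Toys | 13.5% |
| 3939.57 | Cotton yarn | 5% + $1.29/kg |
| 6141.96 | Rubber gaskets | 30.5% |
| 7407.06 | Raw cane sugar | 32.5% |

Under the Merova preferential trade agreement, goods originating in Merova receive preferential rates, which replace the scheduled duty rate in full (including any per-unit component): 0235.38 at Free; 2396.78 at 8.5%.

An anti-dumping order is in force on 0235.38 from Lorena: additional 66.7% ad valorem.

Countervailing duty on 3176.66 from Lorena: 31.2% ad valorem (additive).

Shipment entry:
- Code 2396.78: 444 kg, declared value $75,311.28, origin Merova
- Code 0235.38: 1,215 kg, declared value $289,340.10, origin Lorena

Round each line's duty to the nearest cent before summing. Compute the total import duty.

$200,193.21

Line 1 (2396.78, Merova, 444 kg, $75,311.28):
Base rate for 2396.78 is 16%.
Origin Merova qualifies under the Casova–Merova agreement and 2396.78 is covered: preferential rate 8.5% applies instead.
Duty = $75,311.28 × 8.5% = $6,401.46.
Line 2 (0235.38, Lorena, 1,215 kg, $289,340.10):
Base rate for 0235.38 is $0.66/kg.
0235.38 has an FTA preferential rate, but origin Lorena is not Merova; base rate stands.
Additional duty on 0235.38 from Lorena: +66.7% ad valorem. Applied ad valorem rate = 66.7%.
Duty = $289,340.10 × 66.7% + 1,215 × $0.66 = $193,791.75.
Total = $6,401.46 + $193,791.75 = $200,193.21.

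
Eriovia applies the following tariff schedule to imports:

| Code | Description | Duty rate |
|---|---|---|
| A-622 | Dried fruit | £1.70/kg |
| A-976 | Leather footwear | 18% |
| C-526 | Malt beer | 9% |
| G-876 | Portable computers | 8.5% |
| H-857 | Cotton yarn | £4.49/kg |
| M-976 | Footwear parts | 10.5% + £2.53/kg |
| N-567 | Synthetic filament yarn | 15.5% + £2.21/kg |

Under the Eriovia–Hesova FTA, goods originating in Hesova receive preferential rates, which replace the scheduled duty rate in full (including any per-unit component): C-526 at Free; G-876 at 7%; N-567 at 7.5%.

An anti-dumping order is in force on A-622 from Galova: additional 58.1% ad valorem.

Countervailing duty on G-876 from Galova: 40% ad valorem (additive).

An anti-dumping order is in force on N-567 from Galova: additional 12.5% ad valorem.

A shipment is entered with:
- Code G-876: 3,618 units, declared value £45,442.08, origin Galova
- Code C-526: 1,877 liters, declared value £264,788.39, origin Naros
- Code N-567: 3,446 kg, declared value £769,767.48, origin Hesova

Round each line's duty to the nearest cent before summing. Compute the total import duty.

Line 1 (G-876, Galova, 3,618 units, £45,442.08):
Base rate for G-876 is 8.5%.
G-876 has an FTA preferential rate, but origin Galova is not Hesova; base rate stands.
Additional duty on G-876 from Galova: +40%. Applied ad valorem rate: 8.5% + 40% = 48.5%.
Duty = £45,442.08 × 48.5% = £22,039.41.
Line 2 (C-526, Naros, 1,877 liters, £264,788.39):
Base rate for C-526 is 9%.
C-526 has an FTA preferential rate, but origin Naros is not Hesova; base rate stands.
Duty = £264,788.39 × 9% = £23,830.96.
Line 3 (N-567, Hesova, 3,446 kg, £769,767.48):
Base rate for N-567 is 15.5% + £2.21/kg.
Origin Hesova qualifies under the Eriovia–Hesova agreement and N-567 is covered: preferential rate 7.5% applies instead.
The additional-duty order on N-567 targets Galova, not Hesova; it does not apply.
Duty = £769,767.48 × 7.5% = £57,732.56.
Total = £22,039.41 + £23,830.96 + £57,732.56 = £103,602.93.

£103,602.93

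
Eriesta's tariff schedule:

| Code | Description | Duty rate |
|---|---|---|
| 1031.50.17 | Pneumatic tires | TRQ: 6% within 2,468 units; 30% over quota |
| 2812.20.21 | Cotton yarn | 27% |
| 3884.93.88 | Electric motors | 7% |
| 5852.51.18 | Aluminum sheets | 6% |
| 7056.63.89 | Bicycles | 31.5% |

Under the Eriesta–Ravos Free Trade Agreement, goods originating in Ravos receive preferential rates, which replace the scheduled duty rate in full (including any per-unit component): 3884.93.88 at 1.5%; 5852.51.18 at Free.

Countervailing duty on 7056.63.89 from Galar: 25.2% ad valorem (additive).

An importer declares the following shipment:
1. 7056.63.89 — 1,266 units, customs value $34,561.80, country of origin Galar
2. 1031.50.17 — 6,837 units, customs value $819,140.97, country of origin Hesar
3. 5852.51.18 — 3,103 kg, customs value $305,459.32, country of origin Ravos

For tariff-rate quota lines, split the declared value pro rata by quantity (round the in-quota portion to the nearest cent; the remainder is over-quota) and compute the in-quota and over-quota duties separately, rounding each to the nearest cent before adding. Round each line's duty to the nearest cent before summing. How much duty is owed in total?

$194,372.97

Line 1 (7056.63.89, Galar, 1,266 units, $34,561.80):
Base rate for 7056.63.89 is 31.5%.
Additional duty on 7056.63.89 from Galar: +25.2%. Applied ad valorem rate: 31.5% + 25.2% = 56.7%.
Duty = $34,561.80 × 56.7% = $19,596.54.
Line 2 (1031.50.17, Hesar, 6,837 units, $819,140.97):
Code 1031.50.17 is under a tariff-rate quota (threshold 2,468 units). In-quota: 2,468 units at 6%; over-quota: 4,369 units at 30%.
Pro-rata value split: in-quota = $819,140.97 × 2,468/6,837 = $295,691.08; over-quota = $819,140.97 − $295,691.08 = $523,449.89.
In-quota duty = $295,691.08 × 6% = $17,741.46. Over-quota duty = $523,449.89 × 30% = $157,034.97.
Line duty = $17,741.46 + $157,034.97 = $174,776.43.
Line 3 (5852.51.18, Ravos, 3,103 kg, $305,459.32):
Base rate for 5852.51.18 is 6%.
Origin Ravos qualifies under the Eriesta–Ravos agreement and 5852.51.18 is covered: preferential rate Free applies instead.
Duty = $305,459.32 × 0% = $0.00.
Total = $19,596.54 + $174,776.43 + $0.00 = $194,372.97.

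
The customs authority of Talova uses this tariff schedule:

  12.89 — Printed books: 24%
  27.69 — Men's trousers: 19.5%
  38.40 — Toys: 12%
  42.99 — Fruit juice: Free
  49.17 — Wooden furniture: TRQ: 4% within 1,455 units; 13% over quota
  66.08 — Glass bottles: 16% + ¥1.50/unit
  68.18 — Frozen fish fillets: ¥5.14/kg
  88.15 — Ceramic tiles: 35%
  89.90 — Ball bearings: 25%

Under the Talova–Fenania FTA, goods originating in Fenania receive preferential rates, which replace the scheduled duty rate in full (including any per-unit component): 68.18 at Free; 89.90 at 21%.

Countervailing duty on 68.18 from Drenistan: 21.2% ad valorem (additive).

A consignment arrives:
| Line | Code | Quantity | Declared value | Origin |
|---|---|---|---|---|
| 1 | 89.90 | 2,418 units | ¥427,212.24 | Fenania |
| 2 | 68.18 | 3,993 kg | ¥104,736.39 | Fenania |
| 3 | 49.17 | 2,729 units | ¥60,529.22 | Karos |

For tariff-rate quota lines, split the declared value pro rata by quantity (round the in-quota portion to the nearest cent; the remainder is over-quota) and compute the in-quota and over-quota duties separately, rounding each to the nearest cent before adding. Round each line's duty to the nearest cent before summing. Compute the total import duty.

Line 1 (89.90, Fenania, 2,418 units, ¥427,212.24):
Base rate for 89.90 is 25%.
Origin Fenania qualifies under the Talova–Fenania agreement and 89.90 is covered: preferential rate 21% applies instead.
Duty = ¥427,212.24 × 21% = ¥89,714.57.
Line 2 (68.18, Fenania, 3,993 kg, ¥104,736.39):
Base rate for 68.18 is ¥5.14/kg.
Origin Fenania qualifies under the Talova–Fenania agreement and 68.18 is covered: preferential rate Free applies instead.
The additional-duty order on 68.18 targets Drenistan, not Fenania; it does not apply.
Duty = ¥104,736.39 × 0% = ¥0.00.
Line 3 (49.17, Karos, 2,729 units, ¥60,529.22):
Code 49.17 is under a tariff-rate quota (threshold 1,455 units). In-quota: 1,455 units at 4%; over-quota: 1,274 units at 13%.
Pro-rata value split: in-quota = ¥60,529.22 × 1,455/2,729 = ¥32,271.90; over-quota = ¥60,529.22 − ¥32,271.90 = ¥28,257.32.
In-quota duty = ¥32,271.90 × 4% = ¥1,290.88. Over-quota duty = ¥28,257.32 × 13% = ¥3,673.45.
Line duty = ¥1,290.88 + ¥3,673.45 = ¥4,964.33.
Total = ¥89,714.57 + ¥0.00 + ¥4,964.33 = ¥94,678.90.

¥94,678.90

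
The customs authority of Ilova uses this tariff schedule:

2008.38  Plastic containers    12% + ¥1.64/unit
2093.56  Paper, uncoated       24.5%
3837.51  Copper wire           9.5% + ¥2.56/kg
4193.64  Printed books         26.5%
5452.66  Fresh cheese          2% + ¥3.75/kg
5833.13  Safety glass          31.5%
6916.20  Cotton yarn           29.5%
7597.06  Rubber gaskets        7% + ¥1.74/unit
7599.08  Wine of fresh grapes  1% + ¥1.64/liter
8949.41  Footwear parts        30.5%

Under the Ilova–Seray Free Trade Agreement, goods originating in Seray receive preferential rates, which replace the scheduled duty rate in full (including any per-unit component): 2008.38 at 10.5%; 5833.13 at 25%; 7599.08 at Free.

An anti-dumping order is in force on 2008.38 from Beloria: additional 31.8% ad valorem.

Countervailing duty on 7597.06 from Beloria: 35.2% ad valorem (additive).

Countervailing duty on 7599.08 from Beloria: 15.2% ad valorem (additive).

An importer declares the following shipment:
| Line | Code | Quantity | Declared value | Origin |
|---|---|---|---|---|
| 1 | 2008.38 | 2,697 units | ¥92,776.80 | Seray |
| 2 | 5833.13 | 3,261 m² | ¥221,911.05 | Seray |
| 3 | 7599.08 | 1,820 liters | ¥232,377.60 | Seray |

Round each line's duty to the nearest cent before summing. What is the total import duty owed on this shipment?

Line 1 (2008.38, Seray, 2,697 units, ¥92,776.80):
Base rate for 2008.38 is 12% + ¥1.64/unit.
Origin Seray qualifies under the Ilova–Seray agreement and 2008.38 is covered: preferential rate 10.5% applies instead.
The additional-duty order on 2008.38 targets Beloria, not Seray; it does not apply.
Duty = ¥92,776.80 × 10.5% = ¥9,741.56.
Line 2 (5833.13, Seray, 3,261 m², ¥221,911.05):
Base rate for 5833.13 is 31.5%.
Origin Seray qualifies under the Ilova–Seray agreement and 5833.13 is covered: preferential rate 25% applies instead.
Duty = ¥221,911.05 × 25% = ¥55,477.76.
Line 3 (7599.08, Seray, 1,820 liters, ¥232,377.60):
Base rate for 7599.08 is 1% + ¥1.64/liter.
Origin Seray qualifies under the Ilova–Seray agreement and 7599.08 is covered: preferential rate Free applies instead.
The additional-duty order on 7599.08 targets Beloria, not Seray; it does not apply.
Duty = ¥232,377.60 × 0% = ¥0.00.
Total = ¥9,741.56 + ¥55,477.76 + ¥0.00 = ¥65,219.32.

¥65,219.32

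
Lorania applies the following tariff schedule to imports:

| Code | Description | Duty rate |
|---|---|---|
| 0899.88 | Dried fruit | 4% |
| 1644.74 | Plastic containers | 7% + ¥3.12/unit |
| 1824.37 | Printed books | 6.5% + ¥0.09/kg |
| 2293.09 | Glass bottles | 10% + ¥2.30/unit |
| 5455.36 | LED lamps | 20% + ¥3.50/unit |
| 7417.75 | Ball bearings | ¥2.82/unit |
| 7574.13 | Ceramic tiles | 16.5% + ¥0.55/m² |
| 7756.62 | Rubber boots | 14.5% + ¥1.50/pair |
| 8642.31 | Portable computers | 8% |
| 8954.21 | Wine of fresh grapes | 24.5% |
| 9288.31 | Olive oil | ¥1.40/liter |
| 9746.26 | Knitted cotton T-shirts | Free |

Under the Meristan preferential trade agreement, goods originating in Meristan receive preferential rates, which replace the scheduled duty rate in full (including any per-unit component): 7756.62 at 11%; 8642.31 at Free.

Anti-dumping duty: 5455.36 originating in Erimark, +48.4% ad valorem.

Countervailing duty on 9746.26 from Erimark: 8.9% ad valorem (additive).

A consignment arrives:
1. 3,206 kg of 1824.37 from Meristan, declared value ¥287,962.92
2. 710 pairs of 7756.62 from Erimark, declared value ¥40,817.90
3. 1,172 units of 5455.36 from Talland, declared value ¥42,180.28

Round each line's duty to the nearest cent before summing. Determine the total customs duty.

¥38,527.79

Line 1 (1824.37, Meristan, 3,206 kg, ¥287,962.92):
Base rate for 1824.37 is 6.5% + ¥0.09/kg.
Origin Meristan is the FTA partner but 1824.37 is not on the preference list; base rate stands.
Duty = ¥287,962.92 × 6.5% + 3,206 × ¥0.09 = ¥19,006.13.
Line 2 (7756.62, Erimark, 710 pairs, ¥40,817.90):
Base rate for 7756.62 is 14.5% + ¥1.50/pair.
7756.62 has an FTA preferential rate, but origin Erimark is not Meristan; base rate stands.
Duty = ¥40,817.90 × 14.5% + 710 × ¥1.50 = ¥6,983.60.
Line 3 (5455.36, Talland, 1,172 units, ¥42,180.28):
Base rate for 5455.36 is 20% + ¥3.50/unit.
The additional-duty order on 5455.36 targets Erimark, not Talland; it does not apply.
Duty = ¥42,180.28 × 20% + 1,172 × ¥3.50 = ¥12,538.06.
Total = ¥19,006.13 + ¥6,983.60 + ¥12,538.06 = ¥38,527.79.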